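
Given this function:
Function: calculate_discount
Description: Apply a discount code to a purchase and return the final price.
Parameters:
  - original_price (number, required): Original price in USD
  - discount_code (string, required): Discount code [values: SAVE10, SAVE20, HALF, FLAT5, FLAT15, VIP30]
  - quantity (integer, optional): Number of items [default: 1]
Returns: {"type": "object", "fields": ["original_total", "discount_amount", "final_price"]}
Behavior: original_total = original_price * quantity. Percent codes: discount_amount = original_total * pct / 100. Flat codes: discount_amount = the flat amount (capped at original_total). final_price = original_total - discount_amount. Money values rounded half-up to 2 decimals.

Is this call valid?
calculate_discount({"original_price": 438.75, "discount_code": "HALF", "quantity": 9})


Checking all required parameters present and types match... All valid.
Valid


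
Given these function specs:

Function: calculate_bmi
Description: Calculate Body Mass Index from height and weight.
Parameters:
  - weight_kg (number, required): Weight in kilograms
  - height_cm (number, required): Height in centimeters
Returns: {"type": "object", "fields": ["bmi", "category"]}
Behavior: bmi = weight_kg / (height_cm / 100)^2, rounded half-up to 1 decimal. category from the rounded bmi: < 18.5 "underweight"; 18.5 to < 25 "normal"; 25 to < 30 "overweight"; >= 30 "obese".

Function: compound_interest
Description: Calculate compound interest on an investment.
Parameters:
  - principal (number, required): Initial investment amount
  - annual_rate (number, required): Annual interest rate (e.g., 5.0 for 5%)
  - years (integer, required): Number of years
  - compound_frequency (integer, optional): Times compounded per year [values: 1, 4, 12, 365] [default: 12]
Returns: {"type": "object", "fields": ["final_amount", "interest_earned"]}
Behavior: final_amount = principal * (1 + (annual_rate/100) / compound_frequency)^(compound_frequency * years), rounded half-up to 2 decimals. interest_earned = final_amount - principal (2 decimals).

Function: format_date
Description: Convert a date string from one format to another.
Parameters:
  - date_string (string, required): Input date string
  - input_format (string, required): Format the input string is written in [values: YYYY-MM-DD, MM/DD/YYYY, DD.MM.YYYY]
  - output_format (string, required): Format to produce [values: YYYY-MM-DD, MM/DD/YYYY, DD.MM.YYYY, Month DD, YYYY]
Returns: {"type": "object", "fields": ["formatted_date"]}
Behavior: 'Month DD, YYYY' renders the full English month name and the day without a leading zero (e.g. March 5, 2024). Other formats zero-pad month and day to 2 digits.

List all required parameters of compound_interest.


Parameters of compound_interest and their required/optional flag:
  principal: required
  annual_rate: required
  years: required
  compound_frequency: optional
annual_rate, principal, years


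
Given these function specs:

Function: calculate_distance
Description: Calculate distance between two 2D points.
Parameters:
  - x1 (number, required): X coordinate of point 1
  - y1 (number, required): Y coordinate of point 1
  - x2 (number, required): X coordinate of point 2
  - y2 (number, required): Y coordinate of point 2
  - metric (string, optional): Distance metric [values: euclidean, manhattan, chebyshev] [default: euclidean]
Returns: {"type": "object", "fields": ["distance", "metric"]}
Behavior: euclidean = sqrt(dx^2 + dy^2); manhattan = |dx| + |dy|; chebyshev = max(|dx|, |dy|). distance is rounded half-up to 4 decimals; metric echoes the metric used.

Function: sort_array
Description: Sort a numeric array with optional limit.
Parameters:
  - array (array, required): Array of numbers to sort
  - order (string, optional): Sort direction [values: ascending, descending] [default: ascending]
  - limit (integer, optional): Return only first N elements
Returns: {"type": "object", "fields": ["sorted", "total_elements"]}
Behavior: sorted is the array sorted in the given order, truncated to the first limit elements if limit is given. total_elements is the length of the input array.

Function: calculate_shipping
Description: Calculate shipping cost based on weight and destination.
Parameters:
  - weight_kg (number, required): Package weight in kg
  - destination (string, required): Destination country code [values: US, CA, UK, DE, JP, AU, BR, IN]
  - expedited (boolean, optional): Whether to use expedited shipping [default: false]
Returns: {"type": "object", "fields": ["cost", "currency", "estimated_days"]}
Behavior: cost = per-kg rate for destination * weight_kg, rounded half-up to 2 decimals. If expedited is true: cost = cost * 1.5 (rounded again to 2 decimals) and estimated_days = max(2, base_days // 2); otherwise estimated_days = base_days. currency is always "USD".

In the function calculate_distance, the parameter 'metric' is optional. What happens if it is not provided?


The calculate_distance spec declares:
  - metric (string, optional): Distance metric [values: euclidean, manhattan, chebyshev] [default: euclidean]
It defaults to euclidean


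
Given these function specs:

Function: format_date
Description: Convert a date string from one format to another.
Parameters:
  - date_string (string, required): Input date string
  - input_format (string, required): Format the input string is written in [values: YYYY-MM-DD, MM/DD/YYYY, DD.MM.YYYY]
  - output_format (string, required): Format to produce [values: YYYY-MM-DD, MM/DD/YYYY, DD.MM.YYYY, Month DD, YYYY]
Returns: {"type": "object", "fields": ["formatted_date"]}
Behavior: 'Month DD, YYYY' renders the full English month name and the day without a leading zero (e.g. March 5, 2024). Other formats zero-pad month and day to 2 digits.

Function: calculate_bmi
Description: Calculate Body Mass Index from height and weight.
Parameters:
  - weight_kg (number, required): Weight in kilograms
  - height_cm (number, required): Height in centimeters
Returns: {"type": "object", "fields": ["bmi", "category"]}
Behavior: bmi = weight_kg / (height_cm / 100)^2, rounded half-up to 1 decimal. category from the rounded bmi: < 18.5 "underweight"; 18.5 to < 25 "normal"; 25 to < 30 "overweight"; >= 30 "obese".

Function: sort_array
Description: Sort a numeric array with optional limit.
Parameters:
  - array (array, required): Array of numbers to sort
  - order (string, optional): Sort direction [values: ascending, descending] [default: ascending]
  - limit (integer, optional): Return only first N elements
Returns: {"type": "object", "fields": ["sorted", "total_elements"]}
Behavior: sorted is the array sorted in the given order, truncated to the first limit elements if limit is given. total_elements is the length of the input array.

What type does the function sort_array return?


The sort_array spec declares Returns: {"type": "object", "fields": ["sorted", "total_elements"]}
Type:
object


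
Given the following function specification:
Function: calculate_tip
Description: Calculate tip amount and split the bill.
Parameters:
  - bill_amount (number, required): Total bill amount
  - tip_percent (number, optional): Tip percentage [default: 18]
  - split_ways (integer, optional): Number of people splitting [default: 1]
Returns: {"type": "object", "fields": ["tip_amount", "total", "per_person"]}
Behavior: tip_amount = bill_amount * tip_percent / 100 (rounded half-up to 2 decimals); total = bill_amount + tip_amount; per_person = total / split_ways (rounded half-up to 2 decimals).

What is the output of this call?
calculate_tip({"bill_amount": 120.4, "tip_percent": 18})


Defaults applied: split_ways=1
tip_amount = 120.4 * 18/100 = 21.672 -> 21.67
total = 120.4 + 21.67 = 142.07
per_person = 142.07 / 1 = 142.07 -> 142.07
Output:
{"tip_amount": 21.67, "total": 142.07, "per_person": 142.07}


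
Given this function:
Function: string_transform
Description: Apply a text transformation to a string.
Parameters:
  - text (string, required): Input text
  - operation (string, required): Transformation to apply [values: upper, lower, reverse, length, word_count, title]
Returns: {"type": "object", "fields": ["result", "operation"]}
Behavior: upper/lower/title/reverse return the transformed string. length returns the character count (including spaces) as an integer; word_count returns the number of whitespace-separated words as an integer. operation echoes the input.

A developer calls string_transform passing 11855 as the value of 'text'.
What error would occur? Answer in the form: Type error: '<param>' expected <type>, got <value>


Spec: 'text' is declared as string; 11855 is an integer.
Type error: 'text' expected string, got 11855


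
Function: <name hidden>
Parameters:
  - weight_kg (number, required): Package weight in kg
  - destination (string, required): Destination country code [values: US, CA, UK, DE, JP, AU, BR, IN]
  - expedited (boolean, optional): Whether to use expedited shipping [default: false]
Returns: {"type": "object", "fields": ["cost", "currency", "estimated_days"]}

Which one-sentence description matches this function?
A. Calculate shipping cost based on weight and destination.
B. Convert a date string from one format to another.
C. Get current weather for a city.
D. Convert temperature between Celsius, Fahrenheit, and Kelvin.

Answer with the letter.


Parameters weight_kg, destination, expedited and return ["cost", "currency", "estimated_days"] fit: Calculate shipping cost based on weight and destination.
A


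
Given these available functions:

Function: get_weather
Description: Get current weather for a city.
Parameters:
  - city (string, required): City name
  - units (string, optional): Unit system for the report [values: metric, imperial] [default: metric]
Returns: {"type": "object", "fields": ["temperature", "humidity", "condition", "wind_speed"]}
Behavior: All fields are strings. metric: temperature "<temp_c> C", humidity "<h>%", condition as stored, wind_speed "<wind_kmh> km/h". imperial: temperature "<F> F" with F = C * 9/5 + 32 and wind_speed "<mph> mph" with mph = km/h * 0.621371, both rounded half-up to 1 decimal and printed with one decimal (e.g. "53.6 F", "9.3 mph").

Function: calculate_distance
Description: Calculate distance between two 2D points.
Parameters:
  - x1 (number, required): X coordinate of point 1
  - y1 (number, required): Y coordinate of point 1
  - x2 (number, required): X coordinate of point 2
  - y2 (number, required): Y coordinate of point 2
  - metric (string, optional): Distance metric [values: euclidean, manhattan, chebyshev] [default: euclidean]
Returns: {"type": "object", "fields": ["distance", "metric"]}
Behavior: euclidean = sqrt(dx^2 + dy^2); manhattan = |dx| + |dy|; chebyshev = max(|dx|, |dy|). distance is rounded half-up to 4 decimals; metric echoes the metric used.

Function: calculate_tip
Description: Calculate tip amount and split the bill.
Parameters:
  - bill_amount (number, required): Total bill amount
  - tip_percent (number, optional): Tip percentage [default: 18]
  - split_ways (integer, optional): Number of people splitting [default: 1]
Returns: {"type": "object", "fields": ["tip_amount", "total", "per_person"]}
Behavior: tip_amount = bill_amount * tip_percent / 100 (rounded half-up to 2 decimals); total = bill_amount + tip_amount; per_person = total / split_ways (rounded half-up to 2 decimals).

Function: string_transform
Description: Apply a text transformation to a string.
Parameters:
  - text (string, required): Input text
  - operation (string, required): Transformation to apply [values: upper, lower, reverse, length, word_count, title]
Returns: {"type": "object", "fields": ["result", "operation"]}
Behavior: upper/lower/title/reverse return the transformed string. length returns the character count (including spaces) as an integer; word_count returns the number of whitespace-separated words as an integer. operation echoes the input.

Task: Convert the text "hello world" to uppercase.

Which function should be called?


The task needs a function whose description is: Apply a text transformation to a string.
string_transform


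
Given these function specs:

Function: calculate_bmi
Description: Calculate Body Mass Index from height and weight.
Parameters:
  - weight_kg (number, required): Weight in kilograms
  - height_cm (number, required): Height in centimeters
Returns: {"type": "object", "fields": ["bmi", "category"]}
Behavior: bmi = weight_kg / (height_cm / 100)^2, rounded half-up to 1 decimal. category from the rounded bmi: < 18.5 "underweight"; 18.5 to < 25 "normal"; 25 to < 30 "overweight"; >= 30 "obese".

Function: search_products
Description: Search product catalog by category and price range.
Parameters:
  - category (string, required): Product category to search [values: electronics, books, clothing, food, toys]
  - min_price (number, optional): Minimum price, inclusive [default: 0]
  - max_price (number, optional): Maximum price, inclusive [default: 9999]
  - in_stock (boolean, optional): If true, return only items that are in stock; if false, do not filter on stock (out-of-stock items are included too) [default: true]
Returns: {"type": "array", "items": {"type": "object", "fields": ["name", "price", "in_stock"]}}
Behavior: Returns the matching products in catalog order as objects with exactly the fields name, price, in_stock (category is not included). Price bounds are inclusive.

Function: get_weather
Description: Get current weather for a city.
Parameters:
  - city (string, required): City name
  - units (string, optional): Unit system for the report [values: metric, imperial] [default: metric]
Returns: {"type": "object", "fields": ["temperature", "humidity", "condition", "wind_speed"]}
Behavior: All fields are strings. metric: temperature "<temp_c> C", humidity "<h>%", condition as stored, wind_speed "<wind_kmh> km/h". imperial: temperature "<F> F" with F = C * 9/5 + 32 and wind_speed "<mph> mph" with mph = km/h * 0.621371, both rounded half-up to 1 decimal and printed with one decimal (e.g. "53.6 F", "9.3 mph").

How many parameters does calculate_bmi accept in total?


Parameters of calculate_bmi: weight_kg (required), height_cm (required)
Total:
2


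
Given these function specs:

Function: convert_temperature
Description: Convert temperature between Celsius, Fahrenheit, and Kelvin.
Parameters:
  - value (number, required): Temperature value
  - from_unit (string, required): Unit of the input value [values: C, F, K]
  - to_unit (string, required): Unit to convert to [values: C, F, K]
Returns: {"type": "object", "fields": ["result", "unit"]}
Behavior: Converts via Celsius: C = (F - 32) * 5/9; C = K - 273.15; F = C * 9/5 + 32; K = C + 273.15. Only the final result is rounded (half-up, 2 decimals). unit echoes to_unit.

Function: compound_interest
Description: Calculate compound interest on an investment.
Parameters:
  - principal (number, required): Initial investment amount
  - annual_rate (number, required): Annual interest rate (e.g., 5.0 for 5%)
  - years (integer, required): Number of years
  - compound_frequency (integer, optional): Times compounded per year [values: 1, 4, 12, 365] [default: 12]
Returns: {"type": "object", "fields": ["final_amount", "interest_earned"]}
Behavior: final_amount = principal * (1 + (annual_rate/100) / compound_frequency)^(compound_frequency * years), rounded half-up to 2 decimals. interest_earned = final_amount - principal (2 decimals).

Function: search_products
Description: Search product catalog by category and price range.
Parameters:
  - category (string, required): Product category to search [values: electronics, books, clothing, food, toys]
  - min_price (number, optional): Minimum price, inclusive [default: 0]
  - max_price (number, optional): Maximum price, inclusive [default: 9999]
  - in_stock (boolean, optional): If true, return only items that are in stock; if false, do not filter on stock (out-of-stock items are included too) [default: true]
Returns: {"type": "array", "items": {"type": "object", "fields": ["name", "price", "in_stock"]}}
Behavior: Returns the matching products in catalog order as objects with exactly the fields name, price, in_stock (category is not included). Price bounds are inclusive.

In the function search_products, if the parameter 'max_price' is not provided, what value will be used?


The search_products spec declares:
  - max_price (number, optional): Maximum price, inclusive [default: 9999]
Default:
9999


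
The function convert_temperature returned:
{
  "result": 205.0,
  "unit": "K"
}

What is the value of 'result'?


205.0


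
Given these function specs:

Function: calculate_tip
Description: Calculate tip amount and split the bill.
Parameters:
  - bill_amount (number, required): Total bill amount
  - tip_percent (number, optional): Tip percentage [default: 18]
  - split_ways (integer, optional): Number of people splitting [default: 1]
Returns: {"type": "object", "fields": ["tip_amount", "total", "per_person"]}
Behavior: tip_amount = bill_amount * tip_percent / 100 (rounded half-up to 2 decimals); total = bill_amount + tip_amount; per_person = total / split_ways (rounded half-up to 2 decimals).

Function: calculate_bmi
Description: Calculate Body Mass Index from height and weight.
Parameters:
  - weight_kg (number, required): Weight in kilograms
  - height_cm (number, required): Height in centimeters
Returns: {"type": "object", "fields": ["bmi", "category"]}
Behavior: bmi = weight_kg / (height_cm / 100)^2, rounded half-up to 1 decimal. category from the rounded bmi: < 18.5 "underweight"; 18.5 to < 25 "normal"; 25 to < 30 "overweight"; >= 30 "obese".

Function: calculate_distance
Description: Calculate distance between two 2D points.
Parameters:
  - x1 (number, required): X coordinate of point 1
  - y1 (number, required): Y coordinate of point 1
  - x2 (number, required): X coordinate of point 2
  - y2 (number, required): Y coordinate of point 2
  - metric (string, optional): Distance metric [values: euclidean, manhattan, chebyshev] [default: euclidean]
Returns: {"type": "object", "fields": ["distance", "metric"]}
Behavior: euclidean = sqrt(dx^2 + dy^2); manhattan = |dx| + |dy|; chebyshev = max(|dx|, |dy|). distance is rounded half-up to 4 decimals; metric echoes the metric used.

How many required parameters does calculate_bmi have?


Parameters of calculate_bmi: weight_kg (required), height_cm (required)
Required count:
2


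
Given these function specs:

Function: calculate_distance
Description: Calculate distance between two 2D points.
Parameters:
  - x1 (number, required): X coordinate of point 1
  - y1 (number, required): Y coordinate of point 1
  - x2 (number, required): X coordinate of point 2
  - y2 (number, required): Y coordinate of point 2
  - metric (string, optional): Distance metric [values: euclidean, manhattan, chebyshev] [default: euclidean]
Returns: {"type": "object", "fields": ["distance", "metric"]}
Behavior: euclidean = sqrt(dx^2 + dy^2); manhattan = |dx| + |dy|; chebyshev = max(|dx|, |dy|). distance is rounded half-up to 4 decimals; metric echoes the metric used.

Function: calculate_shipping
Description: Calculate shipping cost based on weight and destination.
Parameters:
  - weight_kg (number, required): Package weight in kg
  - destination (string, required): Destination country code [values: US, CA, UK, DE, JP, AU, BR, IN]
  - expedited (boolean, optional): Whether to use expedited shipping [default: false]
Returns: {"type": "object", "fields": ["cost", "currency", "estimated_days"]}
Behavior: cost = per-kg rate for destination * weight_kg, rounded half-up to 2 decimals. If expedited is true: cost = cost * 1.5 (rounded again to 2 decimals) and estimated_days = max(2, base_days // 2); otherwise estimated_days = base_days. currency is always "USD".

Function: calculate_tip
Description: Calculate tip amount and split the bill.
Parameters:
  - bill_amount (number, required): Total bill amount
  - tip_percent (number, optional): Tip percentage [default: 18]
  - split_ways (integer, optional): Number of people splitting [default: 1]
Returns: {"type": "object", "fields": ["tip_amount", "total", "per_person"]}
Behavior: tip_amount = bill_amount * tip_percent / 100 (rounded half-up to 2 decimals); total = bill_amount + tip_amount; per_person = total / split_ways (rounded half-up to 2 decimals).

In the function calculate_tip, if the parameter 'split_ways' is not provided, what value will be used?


The calculate_tip spec declares:
  - split_ways (integer, optional): Number of people splitting [default: 1]
Default:
1


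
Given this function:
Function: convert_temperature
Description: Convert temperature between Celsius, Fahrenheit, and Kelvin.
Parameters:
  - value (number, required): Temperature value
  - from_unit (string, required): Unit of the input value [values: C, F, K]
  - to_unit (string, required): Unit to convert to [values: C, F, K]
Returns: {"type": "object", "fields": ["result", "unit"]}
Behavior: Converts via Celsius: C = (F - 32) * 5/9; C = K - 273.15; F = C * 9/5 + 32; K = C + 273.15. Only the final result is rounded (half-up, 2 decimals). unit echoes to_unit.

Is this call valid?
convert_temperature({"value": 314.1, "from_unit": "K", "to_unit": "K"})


Checking all required parameters present and types match... All valid.
Valid


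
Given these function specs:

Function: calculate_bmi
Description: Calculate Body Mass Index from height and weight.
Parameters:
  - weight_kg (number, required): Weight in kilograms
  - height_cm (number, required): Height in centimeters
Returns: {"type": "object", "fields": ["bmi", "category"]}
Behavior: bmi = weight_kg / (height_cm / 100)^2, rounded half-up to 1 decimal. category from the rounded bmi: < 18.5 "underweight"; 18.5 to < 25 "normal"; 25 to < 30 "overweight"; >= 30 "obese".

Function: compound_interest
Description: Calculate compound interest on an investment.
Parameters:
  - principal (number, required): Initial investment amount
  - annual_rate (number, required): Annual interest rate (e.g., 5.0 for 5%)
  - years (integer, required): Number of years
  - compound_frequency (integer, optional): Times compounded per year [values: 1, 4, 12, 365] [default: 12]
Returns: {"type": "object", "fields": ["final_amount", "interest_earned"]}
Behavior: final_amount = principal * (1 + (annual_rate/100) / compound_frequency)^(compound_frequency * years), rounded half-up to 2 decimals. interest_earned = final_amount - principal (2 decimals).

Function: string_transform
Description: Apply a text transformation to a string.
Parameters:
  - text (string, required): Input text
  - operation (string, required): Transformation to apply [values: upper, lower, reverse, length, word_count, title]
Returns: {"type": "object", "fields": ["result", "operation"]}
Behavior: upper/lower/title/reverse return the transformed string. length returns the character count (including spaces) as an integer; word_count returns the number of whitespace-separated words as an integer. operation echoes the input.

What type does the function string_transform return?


The string_transform spec declares Returns: {"type": "object", "fields": ["result", "operation"]}
Type:
object


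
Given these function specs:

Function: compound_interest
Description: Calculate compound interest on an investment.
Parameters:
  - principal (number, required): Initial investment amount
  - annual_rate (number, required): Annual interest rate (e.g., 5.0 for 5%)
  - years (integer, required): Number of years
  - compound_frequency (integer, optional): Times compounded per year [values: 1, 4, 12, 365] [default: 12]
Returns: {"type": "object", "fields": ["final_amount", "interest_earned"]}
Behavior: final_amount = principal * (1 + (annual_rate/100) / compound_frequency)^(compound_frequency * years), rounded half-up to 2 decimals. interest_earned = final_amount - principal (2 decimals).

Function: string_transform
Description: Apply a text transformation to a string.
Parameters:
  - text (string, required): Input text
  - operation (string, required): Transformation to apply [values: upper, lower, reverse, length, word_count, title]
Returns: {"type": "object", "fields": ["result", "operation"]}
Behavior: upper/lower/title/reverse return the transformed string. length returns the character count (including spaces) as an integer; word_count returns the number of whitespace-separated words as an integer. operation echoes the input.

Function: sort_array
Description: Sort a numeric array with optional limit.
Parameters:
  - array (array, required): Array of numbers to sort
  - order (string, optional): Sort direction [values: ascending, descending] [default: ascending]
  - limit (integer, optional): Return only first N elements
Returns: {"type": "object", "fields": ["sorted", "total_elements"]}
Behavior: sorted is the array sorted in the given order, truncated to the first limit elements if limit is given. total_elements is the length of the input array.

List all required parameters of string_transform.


Parameters of string_transform and their required/optional flag:
  text: required
  operation: required
operation, text


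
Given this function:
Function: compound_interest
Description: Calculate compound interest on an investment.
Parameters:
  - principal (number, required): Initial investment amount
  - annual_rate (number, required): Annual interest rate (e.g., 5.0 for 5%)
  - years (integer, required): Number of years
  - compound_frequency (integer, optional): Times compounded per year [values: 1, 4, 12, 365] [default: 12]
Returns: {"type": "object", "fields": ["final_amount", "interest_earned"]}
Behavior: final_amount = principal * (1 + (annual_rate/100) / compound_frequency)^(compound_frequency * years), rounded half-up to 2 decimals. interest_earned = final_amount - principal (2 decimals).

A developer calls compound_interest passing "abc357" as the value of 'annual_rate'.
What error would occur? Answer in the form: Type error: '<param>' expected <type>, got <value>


Spec: 'annual_rate' is declared as number; "abc357" is a string.
Type error: 'annual_rate' expected number, got "abc357"


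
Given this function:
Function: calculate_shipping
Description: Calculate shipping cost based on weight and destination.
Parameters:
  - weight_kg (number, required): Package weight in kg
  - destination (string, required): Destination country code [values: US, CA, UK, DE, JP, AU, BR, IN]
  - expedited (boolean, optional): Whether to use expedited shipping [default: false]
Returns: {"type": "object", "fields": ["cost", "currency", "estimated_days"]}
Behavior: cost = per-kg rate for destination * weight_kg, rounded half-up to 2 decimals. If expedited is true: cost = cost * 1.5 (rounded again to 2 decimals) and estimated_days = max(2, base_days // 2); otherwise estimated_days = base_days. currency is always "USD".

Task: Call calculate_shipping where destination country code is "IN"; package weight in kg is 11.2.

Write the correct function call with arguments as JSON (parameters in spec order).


Mapping each described value to its parameter name:
  'Destination country code' -> destination = "IN"
  'Package weight in kg' -> weight_kg = 11.2
calculate_shipping({"weight_kg": 11.2, "destination": "IN"})


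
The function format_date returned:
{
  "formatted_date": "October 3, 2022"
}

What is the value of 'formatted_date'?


October 3, 2022


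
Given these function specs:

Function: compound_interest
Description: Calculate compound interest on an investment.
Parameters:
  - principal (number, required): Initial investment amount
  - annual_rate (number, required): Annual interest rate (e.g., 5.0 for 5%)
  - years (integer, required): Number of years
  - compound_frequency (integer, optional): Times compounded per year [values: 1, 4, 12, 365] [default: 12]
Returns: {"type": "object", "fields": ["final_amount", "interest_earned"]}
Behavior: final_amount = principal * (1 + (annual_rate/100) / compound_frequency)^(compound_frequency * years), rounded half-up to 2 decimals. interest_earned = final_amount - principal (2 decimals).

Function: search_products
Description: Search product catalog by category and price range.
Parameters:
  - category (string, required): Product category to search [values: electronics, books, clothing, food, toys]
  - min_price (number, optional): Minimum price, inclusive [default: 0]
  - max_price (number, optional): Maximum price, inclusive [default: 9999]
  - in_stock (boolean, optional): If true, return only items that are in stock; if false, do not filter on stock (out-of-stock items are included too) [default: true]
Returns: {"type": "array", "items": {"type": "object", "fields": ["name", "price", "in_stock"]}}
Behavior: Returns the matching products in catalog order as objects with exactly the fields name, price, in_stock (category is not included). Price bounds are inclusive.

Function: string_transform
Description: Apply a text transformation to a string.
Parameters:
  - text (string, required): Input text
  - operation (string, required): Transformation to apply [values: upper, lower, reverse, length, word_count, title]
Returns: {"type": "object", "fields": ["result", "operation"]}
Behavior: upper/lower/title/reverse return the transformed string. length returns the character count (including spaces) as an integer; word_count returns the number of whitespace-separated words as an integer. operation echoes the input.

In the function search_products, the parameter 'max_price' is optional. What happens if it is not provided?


The search_products spec declares:
  - max_price (number, optional): Maximum price, inclusive [default: 9999]
It defaults to 9999


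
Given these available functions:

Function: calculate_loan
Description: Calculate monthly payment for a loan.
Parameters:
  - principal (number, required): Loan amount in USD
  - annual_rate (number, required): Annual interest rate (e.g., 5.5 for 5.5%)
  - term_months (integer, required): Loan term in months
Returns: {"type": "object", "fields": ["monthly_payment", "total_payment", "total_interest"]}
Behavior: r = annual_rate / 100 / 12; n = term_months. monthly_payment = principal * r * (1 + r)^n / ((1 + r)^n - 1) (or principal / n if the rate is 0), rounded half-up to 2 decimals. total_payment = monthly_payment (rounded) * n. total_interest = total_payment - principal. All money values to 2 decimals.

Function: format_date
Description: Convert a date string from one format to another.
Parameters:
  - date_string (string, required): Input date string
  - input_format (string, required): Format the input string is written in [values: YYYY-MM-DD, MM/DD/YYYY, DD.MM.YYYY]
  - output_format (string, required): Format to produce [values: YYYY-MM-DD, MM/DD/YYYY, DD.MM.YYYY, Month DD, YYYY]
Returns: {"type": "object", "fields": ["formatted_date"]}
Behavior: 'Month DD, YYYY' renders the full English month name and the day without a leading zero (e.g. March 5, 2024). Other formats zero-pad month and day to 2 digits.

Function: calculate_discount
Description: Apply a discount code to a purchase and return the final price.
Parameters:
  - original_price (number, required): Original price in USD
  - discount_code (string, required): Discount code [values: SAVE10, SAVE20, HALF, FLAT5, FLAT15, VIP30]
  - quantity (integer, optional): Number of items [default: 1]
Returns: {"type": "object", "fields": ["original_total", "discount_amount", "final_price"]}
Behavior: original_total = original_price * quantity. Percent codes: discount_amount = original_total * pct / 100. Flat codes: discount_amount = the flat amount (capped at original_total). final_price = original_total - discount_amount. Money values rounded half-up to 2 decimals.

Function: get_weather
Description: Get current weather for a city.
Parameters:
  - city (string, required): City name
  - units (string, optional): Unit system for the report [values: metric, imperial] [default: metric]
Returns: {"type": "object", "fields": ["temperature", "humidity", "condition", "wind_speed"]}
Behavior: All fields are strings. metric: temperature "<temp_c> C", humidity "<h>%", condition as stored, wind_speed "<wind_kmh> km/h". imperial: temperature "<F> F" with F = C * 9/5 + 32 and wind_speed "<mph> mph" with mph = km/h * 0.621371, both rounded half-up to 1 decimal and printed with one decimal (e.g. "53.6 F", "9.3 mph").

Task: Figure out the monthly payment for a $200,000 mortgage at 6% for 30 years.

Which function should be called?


The task needs a function whose description is: Calculate monthly payment for a loan.
calculate_loan


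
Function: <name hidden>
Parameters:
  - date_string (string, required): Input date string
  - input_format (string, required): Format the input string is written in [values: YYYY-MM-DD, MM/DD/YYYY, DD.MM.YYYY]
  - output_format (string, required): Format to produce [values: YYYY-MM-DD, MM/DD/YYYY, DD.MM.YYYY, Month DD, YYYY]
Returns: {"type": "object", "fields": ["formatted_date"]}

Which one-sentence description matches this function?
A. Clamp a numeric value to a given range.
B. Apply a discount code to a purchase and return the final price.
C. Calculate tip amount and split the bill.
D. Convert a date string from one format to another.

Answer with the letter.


Parameters date_string, input_format, output_format and return ["formatted_date"] fit: Convert a date string from one format to another.
D


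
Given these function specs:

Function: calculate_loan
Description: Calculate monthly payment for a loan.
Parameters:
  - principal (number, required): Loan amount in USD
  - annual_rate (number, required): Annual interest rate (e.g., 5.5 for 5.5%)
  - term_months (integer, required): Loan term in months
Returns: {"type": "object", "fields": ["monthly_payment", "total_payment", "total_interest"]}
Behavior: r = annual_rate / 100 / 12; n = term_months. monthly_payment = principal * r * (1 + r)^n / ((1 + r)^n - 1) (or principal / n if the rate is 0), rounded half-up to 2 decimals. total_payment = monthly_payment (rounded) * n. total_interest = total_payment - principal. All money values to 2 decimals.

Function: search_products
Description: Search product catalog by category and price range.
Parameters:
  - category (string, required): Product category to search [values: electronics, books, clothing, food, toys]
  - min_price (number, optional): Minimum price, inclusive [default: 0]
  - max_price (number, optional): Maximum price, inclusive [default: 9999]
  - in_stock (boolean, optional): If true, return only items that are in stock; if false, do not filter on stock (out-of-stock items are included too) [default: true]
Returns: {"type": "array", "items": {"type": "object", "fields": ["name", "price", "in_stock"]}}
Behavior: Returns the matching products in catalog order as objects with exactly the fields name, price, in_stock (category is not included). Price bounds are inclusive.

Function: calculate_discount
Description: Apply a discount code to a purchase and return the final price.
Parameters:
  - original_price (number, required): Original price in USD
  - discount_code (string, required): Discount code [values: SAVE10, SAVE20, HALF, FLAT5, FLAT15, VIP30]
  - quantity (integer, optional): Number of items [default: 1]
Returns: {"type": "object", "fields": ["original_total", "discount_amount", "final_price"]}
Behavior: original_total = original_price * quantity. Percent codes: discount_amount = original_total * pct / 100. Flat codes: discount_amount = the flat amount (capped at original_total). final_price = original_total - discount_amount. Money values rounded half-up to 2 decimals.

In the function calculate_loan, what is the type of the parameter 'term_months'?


The calculate_loan spec declares:
  - term_months (integer, required): Loan term in months
Type:
integer


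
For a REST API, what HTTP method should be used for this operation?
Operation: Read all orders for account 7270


GET = read, POST = create, PUT = update/replace, DELETE = remove
This operation is a read.
GET


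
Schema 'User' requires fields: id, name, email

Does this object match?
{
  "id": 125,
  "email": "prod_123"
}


Checking required fields...
Missing: name
Invalid - missing required field 'name'


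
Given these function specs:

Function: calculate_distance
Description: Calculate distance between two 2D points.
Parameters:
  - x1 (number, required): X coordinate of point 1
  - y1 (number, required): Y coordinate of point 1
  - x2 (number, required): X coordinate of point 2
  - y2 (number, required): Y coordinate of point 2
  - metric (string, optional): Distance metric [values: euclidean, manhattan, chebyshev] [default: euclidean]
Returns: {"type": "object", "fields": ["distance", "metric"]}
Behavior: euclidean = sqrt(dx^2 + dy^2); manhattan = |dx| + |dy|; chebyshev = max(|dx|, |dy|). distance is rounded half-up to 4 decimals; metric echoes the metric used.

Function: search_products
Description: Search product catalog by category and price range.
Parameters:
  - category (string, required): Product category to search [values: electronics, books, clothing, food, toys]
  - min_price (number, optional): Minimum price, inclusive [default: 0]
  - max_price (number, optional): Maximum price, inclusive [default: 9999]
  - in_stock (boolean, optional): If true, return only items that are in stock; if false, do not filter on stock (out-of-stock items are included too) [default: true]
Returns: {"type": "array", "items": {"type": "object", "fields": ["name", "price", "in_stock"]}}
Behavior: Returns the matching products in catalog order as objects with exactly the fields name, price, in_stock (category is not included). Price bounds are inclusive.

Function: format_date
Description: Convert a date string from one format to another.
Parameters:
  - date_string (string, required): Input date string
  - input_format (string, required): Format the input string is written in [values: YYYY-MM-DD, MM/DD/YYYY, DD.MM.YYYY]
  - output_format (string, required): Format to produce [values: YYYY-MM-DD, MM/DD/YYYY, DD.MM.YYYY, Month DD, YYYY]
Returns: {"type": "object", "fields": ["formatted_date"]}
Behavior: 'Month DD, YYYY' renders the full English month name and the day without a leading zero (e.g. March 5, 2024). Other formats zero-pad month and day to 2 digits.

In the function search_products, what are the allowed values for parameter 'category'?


The search_products spec declares:
  - category (string, required): Product category to search [values: electronics, books, clothing, food, toys]
Allowed values:
electronics, books, clothing, food, toys


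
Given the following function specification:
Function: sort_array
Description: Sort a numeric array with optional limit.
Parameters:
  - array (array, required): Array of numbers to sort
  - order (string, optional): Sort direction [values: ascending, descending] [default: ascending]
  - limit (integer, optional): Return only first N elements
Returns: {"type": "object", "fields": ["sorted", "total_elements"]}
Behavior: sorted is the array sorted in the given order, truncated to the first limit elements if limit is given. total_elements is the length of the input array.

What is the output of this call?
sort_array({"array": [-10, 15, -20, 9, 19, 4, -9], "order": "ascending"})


sorted ascending: [-20, -10, -9, 4, 9, 15, 19]
total_elements = len(input) = 7
Output:
{"sorted": [-20, -10, -9, 4, 9, 15, 19], "total_elements": 7}


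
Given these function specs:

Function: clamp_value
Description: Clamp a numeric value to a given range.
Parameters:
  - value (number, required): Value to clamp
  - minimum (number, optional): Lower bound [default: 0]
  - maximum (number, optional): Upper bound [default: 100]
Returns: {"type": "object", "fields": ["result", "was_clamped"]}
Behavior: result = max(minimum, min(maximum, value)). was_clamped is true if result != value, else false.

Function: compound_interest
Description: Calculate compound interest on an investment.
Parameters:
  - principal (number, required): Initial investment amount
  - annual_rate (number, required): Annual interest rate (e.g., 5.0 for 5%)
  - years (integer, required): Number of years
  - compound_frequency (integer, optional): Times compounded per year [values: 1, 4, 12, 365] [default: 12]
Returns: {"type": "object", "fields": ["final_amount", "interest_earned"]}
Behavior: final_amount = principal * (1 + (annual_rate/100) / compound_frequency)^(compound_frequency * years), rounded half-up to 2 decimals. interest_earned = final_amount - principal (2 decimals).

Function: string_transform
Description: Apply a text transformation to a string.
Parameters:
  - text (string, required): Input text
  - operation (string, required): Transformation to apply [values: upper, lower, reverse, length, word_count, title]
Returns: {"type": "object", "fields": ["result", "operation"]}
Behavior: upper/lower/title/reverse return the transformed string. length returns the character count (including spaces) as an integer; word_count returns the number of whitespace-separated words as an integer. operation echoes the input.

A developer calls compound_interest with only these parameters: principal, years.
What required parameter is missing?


Required parameters: principal, annual_rate, years
Provided: principal, years
Missing: annual_rate
annual_rate
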